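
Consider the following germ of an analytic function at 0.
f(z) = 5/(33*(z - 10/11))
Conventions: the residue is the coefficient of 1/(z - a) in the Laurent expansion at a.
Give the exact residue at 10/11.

The residue is 5/33.

At the order-1 pole 10/11 set g(z) = (z - (10/11))*f(z) = 5/33.
Simple pole: residue = g(a) at a = 10/11, which is 5/33.


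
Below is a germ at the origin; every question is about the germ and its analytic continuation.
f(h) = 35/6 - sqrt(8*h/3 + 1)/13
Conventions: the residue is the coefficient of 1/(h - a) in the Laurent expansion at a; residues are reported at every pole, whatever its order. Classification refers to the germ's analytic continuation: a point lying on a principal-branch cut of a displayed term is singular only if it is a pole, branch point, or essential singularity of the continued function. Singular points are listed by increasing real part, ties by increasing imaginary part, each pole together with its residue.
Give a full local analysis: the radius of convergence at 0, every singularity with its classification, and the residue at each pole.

Branch term (-1/13)*sqrt(1 - h/(-3/8)): its argument vanishes at h = -3/8, a square-root branch point, modulus 3/8.
The radius of convergence is the smallest modulus among the singular points: 3/8.

Radius of convergence at 0: 3/8.
At -3/8: an algebraic (square-root) branch point.


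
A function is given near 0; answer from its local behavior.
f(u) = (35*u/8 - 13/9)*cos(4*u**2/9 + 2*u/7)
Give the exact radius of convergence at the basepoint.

The factor cos(4*u**2/9 + 2*u/7) is entire and contributes no finite singular point.
The polynomial part has no poles.
No finite singular points: the Taylor series at 0 converges everywhere.

The radius of convergence is infinite.


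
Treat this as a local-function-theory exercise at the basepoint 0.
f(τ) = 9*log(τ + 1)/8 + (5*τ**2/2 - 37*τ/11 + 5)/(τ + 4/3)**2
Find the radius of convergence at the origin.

The radius of convergence is 1.

Denominator factor (τ + 4/3)^2: pole of order 2 at -4/3, modulus 4/3.
Branch term (9/8)*log(1 - τ/(-1)): its argument vanishes at τ = -1, a logarithmic branch point, modulus 1.
The radius of convergence is the smallest modulus among the singular points: 1.


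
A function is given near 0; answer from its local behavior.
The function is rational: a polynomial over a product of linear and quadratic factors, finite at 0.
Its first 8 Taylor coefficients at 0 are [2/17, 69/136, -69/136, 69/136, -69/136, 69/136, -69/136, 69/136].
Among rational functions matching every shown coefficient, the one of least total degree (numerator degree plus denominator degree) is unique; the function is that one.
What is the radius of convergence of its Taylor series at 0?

The radius of convergence is 1.

No rational of total degree below 2 reproduces all 8 coefficients; solving the [1/1] Pade equations on them gives f(φ) = (5*φ/8 + 2/17)/(φ + 1), whose expansion matches every shown term.
Denominator factor (φ + 1): pole of order 1 at -1, modulus 1.
The radius of convergence is the smallest modulus among the singular points: 1.


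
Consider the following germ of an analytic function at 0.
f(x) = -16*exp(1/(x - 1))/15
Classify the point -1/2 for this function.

There is no denominator, hence no pole anywhere.
The essential point of exp(1/(x - (1))) is 1, not -1/2.
So the germ continues analytically to -1/2.

The point is a regular point.


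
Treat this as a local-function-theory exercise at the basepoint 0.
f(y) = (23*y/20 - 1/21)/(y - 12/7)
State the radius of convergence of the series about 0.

The radius of convergence is 12/7.

Denominator factor (y - 12/7): pole of order 1 at 12/7, modulus 12/7.
The radius of convergence is the smallest modulus among the singular points: 12/7.


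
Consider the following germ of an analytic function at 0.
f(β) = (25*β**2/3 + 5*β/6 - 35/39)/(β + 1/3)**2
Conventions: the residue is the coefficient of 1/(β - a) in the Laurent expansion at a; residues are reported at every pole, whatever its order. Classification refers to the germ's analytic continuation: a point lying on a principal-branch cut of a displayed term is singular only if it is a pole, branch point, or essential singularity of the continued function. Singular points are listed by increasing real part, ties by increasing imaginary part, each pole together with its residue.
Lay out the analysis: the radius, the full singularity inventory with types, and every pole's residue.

Denominator factor (β + 1/3)^2: pole of order 2 at -1/3, modulus 1/3.
The radius of convergence is the smallest modulus among the singular points: 1/3.
At the order-2 pole -1/3 set g(β) = (β - (-1/3))^2*f(β) = 25*β**2/3 + 5*β/6 - 35/39.
Order-2 pole: residue = g'(a); g'(-1/3) = -85/18, so the residue is -85/18.

Radius of convergence at 0: 1/3.
At -1/3: a pole of order 2; residue -85/18.


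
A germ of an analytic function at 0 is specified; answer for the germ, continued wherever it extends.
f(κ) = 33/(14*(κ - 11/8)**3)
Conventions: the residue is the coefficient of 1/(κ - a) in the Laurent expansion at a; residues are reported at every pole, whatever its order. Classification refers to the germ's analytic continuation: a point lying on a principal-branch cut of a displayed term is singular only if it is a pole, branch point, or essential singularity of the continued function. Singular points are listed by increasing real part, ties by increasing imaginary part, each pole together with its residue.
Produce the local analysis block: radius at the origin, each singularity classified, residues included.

Denominator factor (κ - 11/8)^3: pole of order 3 at 11/8, modulus 11/8.
The radius of convergence is the smallest modulus among the singular points: 11/8.
At the order-3 pole 11/8 set g(κ) = (κ - (11/8))^3*f(κ) = 33/14.
Order-3 pole: residue = g''(a)/2; g''(11/8) = 0, so the residue is 0.

Radius of convergence at 0: 11/8.
At 11/8: a pole of order 3; residue 0.


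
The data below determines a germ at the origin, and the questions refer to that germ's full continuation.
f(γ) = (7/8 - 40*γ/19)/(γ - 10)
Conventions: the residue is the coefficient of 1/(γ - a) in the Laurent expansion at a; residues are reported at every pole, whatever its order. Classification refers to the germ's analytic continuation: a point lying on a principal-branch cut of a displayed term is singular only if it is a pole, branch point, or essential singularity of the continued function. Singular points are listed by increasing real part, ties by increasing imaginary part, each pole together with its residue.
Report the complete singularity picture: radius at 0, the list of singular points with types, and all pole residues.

Denominator factor (γ - 10): pole of order 1 at 10, modulus 10.
The radius of convergence is the smallest modulus among the singular points: 10.
At the order-1 pole 10 set g(γ) = (γ - (10))*f(γ) = 7/8 - 40*γ/19.
Simple pole: residue = g(a) at a = 10, which is -3067/152.

Radius of convergence at 0: 10.
At 10: a pole of order 1; residue -3067/152.


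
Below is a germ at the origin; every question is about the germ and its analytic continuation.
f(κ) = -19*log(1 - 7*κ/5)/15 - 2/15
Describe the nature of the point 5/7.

The point is a logarithmic branch point.

The term (-19/15)*log(1 - κ/(5/7)) has argument 1 - 5/7/(5/7) = 0 at 5/7: a logarithmic (infinitely-sheeted) branch point; the remaining terms are analytic or single-valued there.


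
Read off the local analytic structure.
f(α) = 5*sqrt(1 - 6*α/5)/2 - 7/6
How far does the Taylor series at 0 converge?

The radius of convergence is 5/6.

Branch term (5/2)*sqrt(1 - α/(5/6)): its argument vanishes at α = 5/6, a square-root branch point, modulus 5/6.
The radius of convergence is the smallest modulus among the singular points: 5/6.


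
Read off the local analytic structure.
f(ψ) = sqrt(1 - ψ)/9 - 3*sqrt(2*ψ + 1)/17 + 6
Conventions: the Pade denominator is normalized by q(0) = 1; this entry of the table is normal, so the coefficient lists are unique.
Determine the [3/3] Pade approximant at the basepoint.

Taylor coefficients needed (expand at 0): a_0 = 908/153, a_1 = -71/306, a_2 = 91/1224, a_3 = -233/2448, a_4 = 2075/19584, a_5 = -6167/39168, a_6 = 11977/52224.
Write the denominator as Q(ψ) = 1 + q1*ψ + q2*ψ^2 + q3*ψ^3. Requiring Q*f - P = O(ψ^7) with deg P <= 3 kills the coefficients of ψ^4..ψ^6 in Q*f:
  ψ^4: a_4 + q1*a_3 + q2*a_2 + q3*a_1 = 0, i.e. 2075/19584 + (-233/2448)*q1 + (91/1224)*q2 + (-71/306)*q3 = 0.
  ψ^5: a_5 + q1*a_4 + q2*a_3 + q3*a_2 = 0, i.e. -6167/39168 + (2075/19584)*q1 + (-233/2448)*q2 + (91/1224)*q3 = 0.
  ψ^6: a_6 + q1*a_5 + q2*a_4 + q3*a_3 = 0, i.e. 11977/52224 + (-6167/39168)*q1 + (2075/19584)*q2 + (-233/2448)*q3 = 0.
Solving this linear system: q1 = 10479979/7320556, q2 = -130209447/600285592, q3 = -960979193/4802284736.
The numerator is Q*f truncated at degree 3: P0 = a_0 = 908/153; P1 = a_1 + q1*a_0 = 4627970597/560022534; P2 = a_2 + q1*a_1 + q2*a_0 = -17738643517/11480461947; P3 = a_3 + q1*a_2 + q2*a_1 + q3*a_0 = -413660646233/367374782304.

The Pade approximant has numerator coefficients [908/153, 4627970597/560022534, -17738643517/11480461947, -413660646233/367374782304]; denominator coefficients [1, 10479979/7320556, -130209447/600285592, -960979193/4802284736].


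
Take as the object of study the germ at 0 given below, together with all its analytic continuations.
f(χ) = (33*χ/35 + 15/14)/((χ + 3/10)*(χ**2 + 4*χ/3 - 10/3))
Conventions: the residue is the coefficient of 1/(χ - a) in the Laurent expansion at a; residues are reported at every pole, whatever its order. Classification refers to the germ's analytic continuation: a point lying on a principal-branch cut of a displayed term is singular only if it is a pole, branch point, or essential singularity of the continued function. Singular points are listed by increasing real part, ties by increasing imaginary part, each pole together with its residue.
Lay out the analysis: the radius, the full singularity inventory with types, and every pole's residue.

Radius of convergence at 0: 3/10.
At -2/3 - (1/3)*sqrt(34): a pole of order 1; residue 828/7651 - (23463/520268)*sqrt(34).
At -3/10: a pole of order 1; residue -1656/7651.
At -2/3 + (1/3)*sqrt(34): a pole of order 1; residue 828/7651 + (23463/520268)*sqrt(34).


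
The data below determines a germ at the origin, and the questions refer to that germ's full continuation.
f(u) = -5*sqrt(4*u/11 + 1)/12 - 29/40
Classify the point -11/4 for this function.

The term (-5/12)*sqrt(1 - u/(-11/4)) has argument 1 - -11/4/(-11/4) = 0 at -11/4: a square-root (algebraic, two-sheeted) branch point; the remaining terms are analytic or single-valued there.

The point is an algebraic (square-root) branch point.


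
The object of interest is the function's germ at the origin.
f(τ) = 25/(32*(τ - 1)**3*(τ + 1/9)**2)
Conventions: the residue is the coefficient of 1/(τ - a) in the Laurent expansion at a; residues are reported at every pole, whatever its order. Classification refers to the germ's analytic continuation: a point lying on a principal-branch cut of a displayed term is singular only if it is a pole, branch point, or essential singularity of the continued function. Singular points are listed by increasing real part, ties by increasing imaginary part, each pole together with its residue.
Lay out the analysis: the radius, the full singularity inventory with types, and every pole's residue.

Radius of convergence at 0: 1/9.
At -1/9: a pole of order 2; residue -19683/12800.
At 1: a pole of order 3; residue 19683/12800.

Denominator factor (τ - 1)^3: pole of order 3 at 1, modulus 1.
Denominator factor (τ + 1/9)^2: pole of order 2 at -1/9, modulus 1/9.
The radius of convergence is the smallest modulus among the singular points: 1/9.
At the order-2 pole -1/9 set g(τ) = (τ - (-1/9))^2*f(τ) = 25/(32*(τ - 1)**3).
Order-2 pole: residue = g'(a); g'(-1/9) = -19683/12800, so the residue is -19683/12800.
At the order-3 pole 1 set g(τ) = (τ - (1))^3*f(τ) = 25/(32*(τ + 1/9)**2).
Order-3 pole: residue = g''(a)/2; g''(1) = 19683/6400, so the residue is 19683/12800.
List the singular points by increasing real part (a conjugate pair: the negative imaginary part first).


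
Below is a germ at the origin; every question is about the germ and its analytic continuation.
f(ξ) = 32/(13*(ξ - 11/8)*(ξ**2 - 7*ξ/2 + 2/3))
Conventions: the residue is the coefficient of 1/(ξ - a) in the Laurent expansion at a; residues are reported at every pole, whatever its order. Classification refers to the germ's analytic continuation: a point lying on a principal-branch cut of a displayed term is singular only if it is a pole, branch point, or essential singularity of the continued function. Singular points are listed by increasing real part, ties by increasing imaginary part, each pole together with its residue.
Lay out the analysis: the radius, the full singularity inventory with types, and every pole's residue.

Radius of convergence at 0: 7/4 - (1/12)*sqrt(345).
At 7/4 - (1/12)*sqrt(345): a pole of order 1; residue 3072/5629 + (4608/647335)*sqrt(345).
At 11/8: a pole of order 1; residue -6144/5629.
At 7/4 + (1/12)*sqrt(345): a pole of order 1; residue 3072/5629 - (4608/647335)*sqrt(345).


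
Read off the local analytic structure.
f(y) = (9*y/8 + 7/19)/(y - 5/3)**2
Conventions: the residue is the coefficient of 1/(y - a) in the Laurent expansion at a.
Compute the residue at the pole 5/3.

The residue is 9/8.

At the order-2 pole 5/3 set g(y) = (y - (5/3))^2*f(y) = 9*y/8 + 7/19.
Order-2 pole: residue = g'(a); g'(5/3) = 9/8, so the residue is 9/8.


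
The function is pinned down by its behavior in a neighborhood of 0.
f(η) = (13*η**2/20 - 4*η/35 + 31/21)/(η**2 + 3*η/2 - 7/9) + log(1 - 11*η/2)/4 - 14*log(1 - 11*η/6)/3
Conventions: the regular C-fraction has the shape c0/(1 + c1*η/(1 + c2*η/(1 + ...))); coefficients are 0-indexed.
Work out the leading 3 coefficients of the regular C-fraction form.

Taylor coefficients (expand at 0): a_0 = -93/49, a_1 = 452819/123480, a_2 = -62135063/10372320.
c0 = a_0 = -93/49. Peel one level at a time: if S = 1 + c*η/S' with S'(0) = 1, then c is the η-coefficient of S and S' = c*η/(S - 1).
S_1 = c0/f = 1 + (452819/234360)*η + (4526888713/7846372800)*η^2 + ...; c1 = 452819/234360.
S_2 = c1*η/(S_1 - 1) = 1 + (-4526888713/15160380120)*η + ...; c2 = -4526888713/15160380120.

The regular C-fraction coefficients are [-93/49, 452819/234360, -4526888713/15160380120].


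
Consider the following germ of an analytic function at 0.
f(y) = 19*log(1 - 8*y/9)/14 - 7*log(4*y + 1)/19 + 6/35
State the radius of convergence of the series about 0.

The radius of convergence is 1/4.

Branch term (19/14)*log(1 - y/(9/8)): its argument vanishes at y = 9/8, a logarithmic branch point, modulus 9/8.
Branch term (-7/19)*log(1 - y/(-1/4)): its argument vanishes at y = -1/4, a logarithmic branch point, modulus 1/4.
The radius of convergence is the smallest modulus among the singular points: 1/4.


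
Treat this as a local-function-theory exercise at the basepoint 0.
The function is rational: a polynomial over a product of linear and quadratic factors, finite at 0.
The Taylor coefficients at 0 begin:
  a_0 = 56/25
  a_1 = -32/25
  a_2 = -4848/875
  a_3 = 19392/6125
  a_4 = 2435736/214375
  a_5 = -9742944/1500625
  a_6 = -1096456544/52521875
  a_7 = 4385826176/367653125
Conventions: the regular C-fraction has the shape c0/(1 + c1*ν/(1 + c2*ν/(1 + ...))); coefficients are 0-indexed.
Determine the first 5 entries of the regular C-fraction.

Taylor coefficients (read off): a_0 = 56/25, a_1 = -32/25, a_2 = -4848/875, a_3 = 19392/6125, a_4 = 2435736/214375.
c0 = a_0 = 56/25. Peel one level at a time: if S = 1 + c*ν/S' with S'(0) = 1, then c is the ν-coefficient of S and S' = c*ν/(S - 1).
S_1 = c0/f = 1 + (4/7)*ν + (14/5)*ν^2 + ...; c1 = 4/7.
S_2 = c1*ν/(S_1 - 1) = 1 + (-49/10)*ν + (2121/100)*ν^2 + ...; c2 = -49/10.
S_3 = c2*ν/(S_2 - 1) = 1 + (303/70)*ν + (-183/490)*ν^2 + ...; c3 = 303/70.
S_4 = c3*ν/(S_3 - 1) = 1 + (61/707)*ν + ...; c4 = 61/707.

The regular C-fraction coefficients are [56/25, 4/7, -49/10, 303/70, 61/707].


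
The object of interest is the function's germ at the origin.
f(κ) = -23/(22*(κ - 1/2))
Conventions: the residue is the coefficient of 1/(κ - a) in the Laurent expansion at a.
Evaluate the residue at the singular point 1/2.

The residue is -23/22.

At the order-1 pole 1/2 set g(κ) = (κ - (1/2))*f(κ) = -23/22.
Simple pole: residue = g(a) at a = 1/2, which is -23/22.


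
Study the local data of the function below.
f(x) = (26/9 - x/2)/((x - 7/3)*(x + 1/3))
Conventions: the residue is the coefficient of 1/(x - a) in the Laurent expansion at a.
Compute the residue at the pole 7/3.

The residue is 31/48.

At the order-1 pole 7/3 set g(x) = (x - (7/3))*f(x) = (26/9 - x/2)/(x + 1/3).
Simple pole: residue = g(a) at a = 7/3, which is 31/48.


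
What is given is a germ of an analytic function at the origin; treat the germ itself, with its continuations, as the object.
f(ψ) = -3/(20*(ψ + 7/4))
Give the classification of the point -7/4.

The denominator factor ψ + 7/4 vanishes at -7/4 and appears to the power 1; the numerator there equals -3/20, nonzero, and no other factor vanishes.
Hence a pole whose order is the multiplicity, 1.

The point is a pole of order 1.


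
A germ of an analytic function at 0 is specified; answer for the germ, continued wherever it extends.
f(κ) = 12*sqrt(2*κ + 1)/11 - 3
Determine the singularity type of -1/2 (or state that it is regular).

The point is an algebraic (square-root) branch point.

The term (12/11)*sqrt(1 - κ/(-1/2)) has argument 1 - -1/2/(-1/2) = 0 at -1/2: a square-root (algebraic, two-sheeted) branch point; the remaining terms are analytic or single-valued there.


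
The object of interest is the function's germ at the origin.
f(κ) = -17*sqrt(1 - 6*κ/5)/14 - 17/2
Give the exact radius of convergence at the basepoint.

The radius of convergence is 5/6.

Branch term (-17/14)*sqrt(1 - κ/(5/6)): its argument vanishes at κ = 5/6, a square-root branch point, modulus 5/6.
The radius of convergence is the smallest modulus among the singular points: 5/6.


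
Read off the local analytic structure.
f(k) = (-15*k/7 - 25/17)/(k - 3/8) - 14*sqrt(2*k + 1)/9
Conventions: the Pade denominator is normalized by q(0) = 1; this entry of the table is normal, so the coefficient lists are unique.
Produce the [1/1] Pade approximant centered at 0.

Taylor coefficients needed (expand at 0): a_0 = 362/153, a_1 = 5218/357, a_2 = 141059/3213.
Write the denominator as Q(k) = 1 + q1*k. Requiring Q*f - P = O(k^3) with deg P <= 1 kills the coefficients of k^2..k^2 in Q*f:
  k^2: a_2 + q1*a_1 = 0, i.e. 141059/3213 + (5218/357)*q1 = 0.
Solving this linear system: q1 = -141059/46962.
The numerator is Q*f truncated at degree 1: P0 = a_0 = 362/153; P1 = a_1 + q1*a_0 = 11108813/1479303.

The Pade approximant has numerator coefficients [362/153, 11108813/1479303]; denominator coefficients [1, -141059/46962].


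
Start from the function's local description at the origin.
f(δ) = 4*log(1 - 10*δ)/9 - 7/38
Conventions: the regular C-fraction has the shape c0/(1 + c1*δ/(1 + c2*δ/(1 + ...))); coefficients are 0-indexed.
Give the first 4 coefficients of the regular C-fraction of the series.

The regular C-fraction coefficients are [-7/38, -1520/63, 1205/63, 105/241].

Taylor coefficients (expand at 0): a_0 = -7/38, a_1 = -40/9, a_2 = -200/9, a_3 = -4000/27.
c0 = a_0 = -7/38. Peel one level at a time: if S = 1 + c*δ/S' with S'(0) = 1, then c is the δ-coefficient of S and S' = c*δ/(S - 1).
S_1 = c0/f = 1 + (-1520/63)*δ + (1831600/3969)*δ^2 + ...; c1 = -1520/63.
S_2 = c1*δ/(S_1 - 1) = 1 + (1205/63)*δ + (-25/3)*δ^2 + ...; c2 = 1205/63.
S_3 = c2*δ/(S_2 - 1) = 1 + (105/241)*δ + ...; c3 = 105/241.


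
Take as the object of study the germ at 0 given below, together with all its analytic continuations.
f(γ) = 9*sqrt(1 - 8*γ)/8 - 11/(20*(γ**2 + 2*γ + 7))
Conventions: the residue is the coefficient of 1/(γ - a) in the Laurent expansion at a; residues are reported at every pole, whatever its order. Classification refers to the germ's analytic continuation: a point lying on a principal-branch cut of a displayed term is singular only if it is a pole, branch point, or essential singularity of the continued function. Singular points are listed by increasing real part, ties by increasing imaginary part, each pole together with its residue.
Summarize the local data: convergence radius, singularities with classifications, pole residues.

Radius of convergence at 0: 1/8.
At (-1) - (sqrt(6))*i: a pole of order 1; residue -((11/240)*sqrt(6))*i.
At (-1) + (sqrt(6))*i: a pole of order 1; residue ((11/240)*sqrt(6))*i.
At 1/8: an algebraic (square-root) branch point.

Denominator factor (γ**2 + 2*γ + 7): discriminant -24, complex-conjugate roots (-1) + (sqrt(6))*i and (-1) - (sqrt(6))*i; poles of order 1, moduli sqrt(7) and sqrt(7).
Branch term (9/8)*sqrt(1 - γ/(1/8)): its argument vanishes at γ = 1/8, a square-root branch point, modulus 1/8.
The radius of convergence is the smallest modulus among the singular points: 1/8.
The branch term is analytic at (-1) - (sqrt(6))*i and contributes nothing to the residue; only the rational part matters.
The factor γ**2 + 2*γ + 7 splits as (γ - a)(γ - a') with a = (-1) - (sqrt(6))*i, a' = (-1) + (sqrt(6))*i. At the order-1 pole a set g(γ) = (γ - a)*(rational part) = [-11/20] / (γ - a').
Simple pole: residue = g(a) at a = (-1) - (sqrt(6))*i, which is -((11/240)*sqrt(6))*i.
The branch term is analytic at (-1) + (sqrt(6))*i and contributes nothing to the residue; only the rational part matters.
The factor γ**2 + 2*γ + 7 splits as (γ - a)(γ - a') with a = (-1) + (sqrt(6))*i, a' = (-1) - (sqrt(6))*i. At the order-1 pole a set g(γ) = (γ - a)*(rational part) = [-11/20] / (γ - a').
Simple pole: residue = g(a) at a = (-1) + (sqrt(6))*i, which is ((11/240)*sqrt(6))*i.
List the singular points by increasing real part (a conjugate pair: the negative imaginary part first).


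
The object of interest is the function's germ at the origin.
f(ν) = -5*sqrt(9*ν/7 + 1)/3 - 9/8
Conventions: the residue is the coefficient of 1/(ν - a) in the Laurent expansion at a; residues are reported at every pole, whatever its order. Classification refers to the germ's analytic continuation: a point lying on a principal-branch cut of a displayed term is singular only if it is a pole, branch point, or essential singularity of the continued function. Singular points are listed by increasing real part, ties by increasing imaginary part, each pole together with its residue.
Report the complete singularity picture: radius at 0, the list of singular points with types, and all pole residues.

Radius of convergence at 0: 7/9.
At -7/9: an algebraic (square-root) branch point.

Branch term (-5/3)*sqrt(1 - ν/(-7/9)): its argument vanishes at ν = -7/9, a square-root branch point, modulus 7/9.
The radius of convergence is the smallest modulus among the singular points: 7/9.


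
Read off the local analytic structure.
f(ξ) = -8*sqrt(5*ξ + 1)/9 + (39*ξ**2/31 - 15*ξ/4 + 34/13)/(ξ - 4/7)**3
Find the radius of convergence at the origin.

The radius of convergence is 1/5.

Denominator factor (ξ - 4/7)^3: pole of order 3 at 4/7, modulus 4/7.
Branch term (-8/9)*sqrt(1 - ξ/(-1/5)): its argument vanishes at ξ = -1/5, a square-root branch point, modulus 1/5.
The radius of convergence is the smallest modulus among the singular points: 1/5.


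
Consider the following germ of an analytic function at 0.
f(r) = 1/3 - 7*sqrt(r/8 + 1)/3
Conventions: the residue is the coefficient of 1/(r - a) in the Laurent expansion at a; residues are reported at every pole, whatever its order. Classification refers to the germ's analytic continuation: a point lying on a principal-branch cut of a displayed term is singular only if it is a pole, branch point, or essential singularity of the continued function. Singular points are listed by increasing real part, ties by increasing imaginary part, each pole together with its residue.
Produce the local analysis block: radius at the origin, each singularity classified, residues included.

Radius of convergence at 0: 8.
At -8: an algebraic (square-root) branch point.

Branch term (-7/3)*sqrt(1 - r/(-8)): its argument vanishes at r = -8, a square-root branch point, modulus 8.
The radius of convergence is the smallest modulus among the singular points: 8.


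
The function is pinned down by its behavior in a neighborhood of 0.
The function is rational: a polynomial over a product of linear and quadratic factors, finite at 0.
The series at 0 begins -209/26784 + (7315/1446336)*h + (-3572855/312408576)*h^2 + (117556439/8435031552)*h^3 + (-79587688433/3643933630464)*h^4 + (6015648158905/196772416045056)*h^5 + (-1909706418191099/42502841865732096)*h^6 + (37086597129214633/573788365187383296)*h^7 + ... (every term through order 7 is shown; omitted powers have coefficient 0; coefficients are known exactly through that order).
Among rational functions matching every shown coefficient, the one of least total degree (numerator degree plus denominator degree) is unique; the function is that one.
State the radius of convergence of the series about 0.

No rational of total degree below 4 reproduces all 8 coefficients; solving the [0/4] Pade equations on them gives f(h) = 38/(31*(h - 12)**2*(h**2 - 8*h/9 - 12/11)), whose expansion matches every shown term.
Denominator factor (h**2 - 8*h/9 - 12/11): discriminant 4592/891, real irrational roots 4/9 + (2/99)*sqrt(3157) and 4/9 - (2/99)*sqrt(3157); poles of order 1, moduli 4/9 + (2/99)*sqrt(3157) and -4/9 + (2/99)*sqrt(3157).
Denominator factor (h - 12)^2: pole of order 2 at 12, modulus 12.
The radius of convergence is the smallest modulus among the singular points: -4/9 + (2/99)*sqrt(3157).

The radius of convergence is -4/9 + (2/99)*sqrt(3157).


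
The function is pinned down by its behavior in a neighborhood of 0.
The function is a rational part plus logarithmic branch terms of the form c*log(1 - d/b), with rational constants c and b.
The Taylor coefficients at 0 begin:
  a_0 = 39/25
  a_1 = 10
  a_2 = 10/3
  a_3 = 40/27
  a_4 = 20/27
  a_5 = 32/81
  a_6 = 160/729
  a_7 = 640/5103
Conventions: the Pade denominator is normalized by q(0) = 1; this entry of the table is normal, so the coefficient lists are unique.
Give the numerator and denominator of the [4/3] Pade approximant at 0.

The Pade approximant has numerator coefficients [39/25, 1438/175, -3938/525, 33752/23625, -4/189]; denominator coefficients [1, -8/7, 8/21, -32/945].

Taylor coefficients needed (read off): a_0 = 39/25, a_1 = 10, a_2 = 10/3, a_3 = 40/27, a_4 = 20/27, a_5 = 32/81, a_6 = 160/729, a_7 = 640/5103.
Write the denominator as Q(d) = 1 + q1*d + q2*d^2 + q3*d^3. Requiring Q*f - P = O(d^8) with deg P <= 4 kills the coefficients of d^5..d^7 in Q*f:
  d^5: a_5 + q1*a_4 + q2*a_3 + q3*a_2 = 0, i.e. 32/81 + (20/27)*q1 + (40/27)*q2 + (10/3)*q3 = 0.
  d^6: a_6 + q1*a_5 + q2*a_4 + q3*a_3 = 0, i.e. 160/729 + (32/81)*q1 + (20/27)*q2 + (40/27)*q3 = 0.
  d^7: a_7 + q1*a_6 + q2*a_5 + q3*a_4 = 0, i.e. 640/5103 + (160/729)*q1 + (32/81)*q2 + (20/27)*q3 = 0.
Solving this linear system: q1 = -8/7, q2 = 8/21, q3 = -32/945.
The numerator is Q*f truncated at degree 4: P0 = a_0 = 39/25; P1 = a_1 + q1*a_0 = 1438/175; P2 = a_2 + q1*a_1 + q2*a_0 = -3938/525; P3 = a_3 + q1*a_2 + q2*a_1 + q3*a_0 = 33752/23625; P4 = a_4 + q1*a_3 + q2*a_2 + q3*a_1 = -4/189.


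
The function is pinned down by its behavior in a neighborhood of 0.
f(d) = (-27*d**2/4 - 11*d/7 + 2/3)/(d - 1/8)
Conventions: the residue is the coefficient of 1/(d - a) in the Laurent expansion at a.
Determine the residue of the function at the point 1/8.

The residue is 1961/5376.

At the order-1 pole 1/8 set g(d) = (d - (1/8))*f(d) = -27*d**2/4 - 11*d/7 + 2/3.
Simple pole: residue = g(a) at a = 1/8, which is 1961/5376.


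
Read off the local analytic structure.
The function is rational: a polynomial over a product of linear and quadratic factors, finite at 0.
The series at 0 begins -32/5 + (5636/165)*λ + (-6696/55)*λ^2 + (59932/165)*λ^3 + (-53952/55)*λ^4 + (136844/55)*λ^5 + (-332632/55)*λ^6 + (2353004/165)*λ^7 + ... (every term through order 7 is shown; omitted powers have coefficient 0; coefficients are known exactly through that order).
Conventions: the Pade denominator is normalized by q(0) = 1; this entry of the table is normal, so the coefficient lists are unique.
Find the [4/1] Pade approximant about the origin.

The Pade approximant has numerator coefficients [-32/5, 831074/46365, -1775767/50580, 5047177/92730, -3017729/50580]; denominator coefficients [1, 34211/13488].

Taylor coefficients needed (read off): a_0 = -32/5, a_1 = 5636/165, a_2 = -6696/55, a_3 = 59932/165, a_4 = -53952/55, a_5 = 136844/55.
Write the denominator as Q(λ) = 1 + q1*λ. Requiring Q*f - P = O(λ^6) with deg P <= 4 kills the coefficients of λ^5..λ^5 in Q*f:
  λ^5: a_5 + q1*a_4 = 0, i.e. 136844/55 + (-53952/55)*q1 = 0.
Solving this linear system: q1 = 34211/13488.
The numerator is Q*f truncated at degree 4: P0 = a_0 = -32/5; P1 = a_1 + q1*a_0 = 831074/46365; P2 = a_2 + q1*a_1 = -1775767/50580; P3 = a_3 + q1*a_2 = 5047177/92730; P4 = a_4 + q1*a_3 = -3017729/50580.


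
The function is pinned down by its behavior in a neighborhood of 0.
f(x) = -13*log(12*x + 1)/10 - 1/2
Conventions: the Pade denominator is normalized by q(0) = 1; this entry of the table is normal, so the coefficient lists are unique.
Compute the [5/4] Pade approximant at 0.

Taylor coefficients needed (expand at 0): a_0 = -1/2, a_1 = -78/5, a_2 = 468/5, a_3 = -3744/5, a_4 = 33696/5, a_5 = -1617408/25, a_6 = 3234816/5, a_7 = -232906752/35, a_8 = 349360128/5, a_9 = -3726508032/5.
Write the denominator as Q(x) = 1 + q1*x + q2*x^2 + q3*x^3 + q4*x^4. Requiring Q*f - P = O(x^10) with deg P <= 5 kills the coefficients of x^6..x^9 in Q*f:
  x^6: a_6 + q1*a_5 + q2*a_4 + q3*a_3 + q4*a_2 = 0, i.e. 3234816/5 + (-1617408/25)*q1 + (33696/5)*q2 + (-3744/5)*q3 + (468/5)*q4 = 0.
  x^7: a_7 + q1*a_6 + q2*a_5 + q3*a_4 + q4*a_3 = 0, i.e. -232906752/35 + (3234816/5)*q1 + (-1617408/25)*q2 + (33696/5)*q3 + (-3744/5)*q4 = 0.
  x^8: a_8 + q1*a_7 + q2*a_6 + q3*a_5 + q4*a_4 = 0, i.e. 349360128/5 + (-232906752/35)*q1 + (3234816/5)*q2 + (-1617408/25)*q3 + (33696/5)*q4 = 0.
  x^9: a_9 + q1*a_8 + q2*a_7 + q3*a_6 + q4*a_5 = 0, i.e. -3726508032/5 + (349360128/5)*q1 + (-232906752/35)*q2 + (3234816/5)*q3 + (-1617408/25)*q4 = 0.
Solving this linear system: q1 = 80/3, q2 = 240, q3 = 5760/7, q4 = 5760/7.
The numerator is Q*f truncated at degree 5: P0 = a_0 = -1/2; P1 = a_1 + q1*a_0 = -434/15; P2 = a_2 + q1*a_1 + q2*a_0 = -2212/5; P3 = a_3 + q1*a_2 + q2*a_1 + q3*a_0 = -84288/35; P4 = a_4 + q1*a_3 + q2*a_2 + q3*a_1 + q4*a_0 = -20064/5; P5 = a_5 + q1*a_4 + q2*a_3 + q3*a_2 + q4*a_1 = -89856/175.

The Pade approximant has numerator coefficients [-1/2, -434/15, -2212/5, -84288/35, -20064/5, -89856/175]; denominator coefficients [1, 80/3, 240, 5760/7, 5760/7].


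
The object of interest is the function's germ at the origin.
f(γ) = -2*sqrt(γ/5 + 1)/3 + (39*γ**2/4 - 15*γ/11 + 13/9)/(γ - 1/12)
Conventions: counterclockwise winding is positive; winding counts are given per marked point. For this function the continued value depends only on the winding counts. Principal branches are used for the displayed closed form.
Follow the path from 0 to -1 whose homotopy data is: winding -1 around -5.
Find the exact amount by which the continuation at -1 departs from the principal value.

The rational part is single-valued and drops out of the difference; each branch term changes only by its own monodromy.
(-2/3)*sqrt(1 - γ/(-5)): winding -1 is odd, the square root flips sign, contributing -2*(-2/3)*sqrt(1 - (-1)/(-5)) = -2*(-2/3)*sqrt(4/5) = (8/15)*sqrt(5).
Summing the contributions at γ = -1 gives (8/15)*sqrt(5).

Continued minus principal equals (8/15)*sqrt(5).


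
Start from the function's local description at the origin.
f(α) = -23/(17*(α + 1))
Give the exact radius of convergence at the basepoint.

The radius of convergence is 1.

Denominator factor (α + 1): pole of order 1 at -1, modulus 1.
The radius of convergence is the smallest modulus among the singular points: 1.


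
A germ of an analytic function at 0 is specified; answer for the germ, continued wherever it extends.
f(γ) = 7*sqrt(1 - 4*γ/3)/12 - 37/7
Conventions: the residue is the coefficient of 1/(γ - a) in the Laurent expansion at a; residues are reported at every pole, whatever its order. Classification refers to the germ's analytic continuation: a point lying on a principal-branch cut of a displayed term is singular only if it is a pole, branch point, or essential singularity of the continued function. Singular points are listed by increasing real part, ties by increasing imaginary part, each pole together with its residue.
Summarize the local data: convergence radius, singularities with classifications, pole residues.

Branch term (7/12)*sqrt(1 - γ/(3/4)): its argument vanishes at γ = 3/4, a square-root branch point, modulus 3/4.
The radius of convergence is the smallest modulus among the singular points: 3/4.

Radius of convergence at 0: 3/4.
At 3/4: an algebraic (square-root) branch point.


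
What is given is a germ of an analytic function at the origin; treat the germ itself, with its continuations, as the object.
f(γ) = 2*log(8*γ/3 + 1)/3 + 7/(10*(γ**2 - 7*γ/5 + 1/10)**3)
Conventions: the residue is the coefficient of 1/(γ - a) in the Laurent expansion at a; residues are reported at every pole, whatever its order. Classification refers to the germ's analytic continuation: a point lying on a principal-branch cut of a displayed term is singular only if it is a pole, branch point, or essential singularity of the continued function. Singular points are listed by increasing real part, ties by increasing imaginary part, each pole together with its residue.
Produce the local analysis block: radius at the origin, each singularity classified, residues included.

Radius of convergence at 0: 7/10 - (1/10)*sqrt(39).
At -3/8: a logarithmic branch point.
At 7/10 - (1/10)*sqrt(39): a pole of order 3; residue -(4375/19773)*sqrt(39).
At 7/10 + (1/10)*sqrt(39): a pole of order 3; residue (4375/19773)*sqrt(39).

Denominator factor (γ**2 - 7*γ/5 + 1/10)^3: discriminant 39/25, real irrational roots 7/10 + (1/10)*sqrt(39) and 7/10 - (1/10)*sqrt(39); poles of order 3, moduli 7/10 + (1/10)*sqrt(39) and 7/10 - (1/10)*sqrt(39).
Branch term (2/3)*log(1 - γ/(-3/8)): its argument vanishes at γ = -3/8, a logarithmic branch point, modulus 3/8.
The radius of convergence is the smallest modulus among the singular points: 7/10 - (1/10)*sqrt(39).
The branch term is analytic at 7/10 - (1/10)*sqrt(39) and contributes nothing to the residue; only the rational part matters.
The factor γ**2 - 7*γ/5 + 1/10 splits as (γ - a)(γ - a') with a = 7/10 - (1/10)*sqrt(39), a' = 7/10 + (1/10)*sqrt(39). At the order-3 pole a set g(γ) = (γ - a)^3*(rational part) = [7/10] / (γ - a')^3.
Order-3 pole: residue = g''(a)/2; g''(7/10 - (1/10)*sqrt(39)) = -(8750/19773)*sqrt(39), so the residue is -(4375/19773)*sqrt(39).
The branch term is analytic at 7/10 + (1/10)*sqrt(39) and contributes nothing to the residue; only the rational part matters.
The factor γ**2 - 7*γ/5 + 1/10 splits as (γ - a)(γ - a') with a = 7/10 + (1/10)*sqrt(39), a' = 7/10 - (1/10)*sqrt(39). At the order-3 pole a set g(γ) = (γ - a)^3*(rational part) = [7/10] / (γ - a')^3.
Order-3 pole: residue = g''(a)/2; g''(7/10 + (1/10)*sqrt(39)) = (8750/19773)*sqrt(39), so the residue is (4375/19773)*sqrt(39).
List the singular points by increasing real part (a conjugate pair: the negative imaginary part first).


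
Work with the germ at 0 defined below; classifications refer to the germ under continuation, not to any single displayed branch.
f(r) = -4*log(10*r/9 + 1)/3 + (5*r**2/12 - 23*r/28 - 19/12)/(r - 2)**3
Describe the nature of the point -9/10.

The point is a logarithmic branch point.

The term (-4/3)*log(1 - r/(-9/10)) has argument 1 - -9/10/(-9/10) = 0 at -9/10: a logarithmic (infinitely-sheeted) branch point; the remaining terms are analytic or single-valued there.


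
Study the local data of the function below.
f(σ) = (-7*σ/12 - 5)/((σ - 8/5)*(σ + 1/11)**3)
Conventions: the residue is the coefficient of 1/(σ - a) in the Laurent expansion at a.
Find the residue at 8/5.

The residue is -2961475/2413071.

At the order-1 pole 8/5 set g(σ) = (σ - (8/5))*f(σ) = (-7*σ/12 - 5)/(σ + 1/11)**3.
Simple pole: residue = g(a) at a = 8/5, which is -2961475/2413071.


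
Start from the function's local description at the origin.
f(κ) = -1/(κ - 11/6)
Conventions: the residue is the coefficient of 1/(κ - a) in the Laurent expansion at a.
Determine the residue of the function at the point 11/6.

At the order-1 pole 11/6 set g(κ) = (κ - (11/6))*f(κ) = -1.
Simple pole: residue = g(a) at a = 11/6, which is -1.

The residue is -1.


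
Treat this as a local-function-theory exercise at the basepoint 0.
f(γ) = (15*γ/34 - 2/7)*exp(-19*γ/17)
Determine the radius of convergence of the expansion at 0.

The factor exp(-19*γ/17) is entire and contributes no finite singular point.
The polynomial part has no poles.
No finite singular points: the Taylor series at 0 converges everywhere.

The radius of convergence is infinite.


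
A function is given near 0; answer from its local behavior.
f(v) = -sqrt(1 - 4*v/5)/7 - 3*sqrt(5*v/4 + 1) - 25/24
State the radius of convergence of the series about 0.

Branch term (-3)*sqrt(1 - v/(-4/5)): its argument vanishes at v = -4/5, a square-root branch point, modulus 4/5.
Branch term (-1/7)*sqrt(1 - v/(5/4)): its argument vanishes at v = 5/4, a square-root branch point, modulus 5/4.
The radius of convergence is the smallest modulus among the singular points: 4/5.

The radius of convergence is 4/5.


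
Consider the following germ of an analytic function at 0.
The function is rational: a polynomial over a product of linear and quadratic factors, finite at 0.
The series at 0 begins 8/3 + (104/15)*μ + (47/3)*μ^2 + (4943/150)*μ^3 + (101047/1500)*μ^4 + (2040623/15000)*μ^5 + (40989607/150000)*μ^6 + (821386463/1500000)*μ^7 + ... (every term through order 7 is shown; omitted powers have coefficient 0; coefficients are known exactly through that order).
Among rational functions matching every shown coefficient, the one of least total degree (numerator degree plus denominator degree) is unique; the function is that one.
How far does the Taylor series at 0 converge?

The radius of convergence is 1/2.

No rational of total degree below 4 reproduces all 8 coefficients; solving the [2/2] Pade equations on them gives f(μ) = (μ**2/5 - 4*μ/9 + 40/27)/((μ - 10/9)*(μ - 1/2)), whose expansion matches every shown term.
Denominator factor (μ - 10/9): pole of order 1 at 10/9, modulus 10/9.
Denominator factor (μ - 1/2): pole of order 1 at 1/2, modulus 1/2.
The radius of convergence is the smallest modulus among the singular points: 1/2.


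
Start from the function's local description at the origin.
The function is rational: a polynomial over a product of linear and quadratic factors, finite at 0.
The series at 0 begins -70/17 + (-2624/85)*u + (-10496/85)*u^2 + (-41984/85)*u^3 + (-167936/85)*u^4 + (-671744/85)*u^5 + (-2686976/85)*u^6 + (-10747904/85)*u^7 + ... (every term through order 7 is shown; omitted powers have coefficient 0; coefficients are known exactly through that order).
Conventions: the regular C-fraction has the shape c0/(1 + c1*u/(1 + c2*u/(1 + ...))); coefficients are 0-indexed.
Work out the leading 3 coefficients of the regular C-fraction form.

Taylor coefficients (read off): a_0 = -70/17, a_1 = -2624/85, a_2 = -10496/85.
c0 = a_0 = -70/17. Peel one level at a time: if S = 1 + c*u/S' with S'(0) = 1, then c is the u-coefficient of S and S' = c*u/(S - 1).
S_1 = c0/f = 1 + (-1312/175)*u + (802944/30625)*u^2 + ...; c1 = -1312/175.
S_2 = c1*u/(S_1 - 1) = 1 + (612/175)*u + ...; c2 = 612/175.

The regular C-fraction coefficients are [-70/17, -1312/175, 612/175].


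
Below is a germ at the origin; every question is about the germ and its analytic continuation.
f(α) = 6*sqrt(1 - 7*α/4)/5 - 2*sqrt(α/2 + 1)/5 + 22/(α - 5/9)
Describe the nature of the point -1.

The point is a regular point.

Denominator factors: α - 5/9 = -14/9 at α = -1 — none vanishes.
Branch term sqrt(1 - α/(-2)): argument at -1 is 1/2, nonzero, so -1 is not its branch point (a point on a principal cut is still regular for the continued germ).
Branch term sqrt(1 - α/(4/7)): argument at -1 is 11/4, nonzero, so -1 is not its branch point (a point on a principal cut is still regular for the continued germ).
So the germ continues analytically to -1.
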